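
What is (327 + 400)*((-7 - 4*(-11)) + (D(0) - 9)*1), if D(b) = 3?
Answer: 22537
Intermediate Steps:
(327 + 400)*((-7 - 4*(-11)) + (D(0) - 9)*1) = (327 + 400)*((-7 - 4*(-11)) + (3 - 9)*1) = 727*((-7 + 44) - 6*1) = 727*(37 - 6) = 727*31 = 22537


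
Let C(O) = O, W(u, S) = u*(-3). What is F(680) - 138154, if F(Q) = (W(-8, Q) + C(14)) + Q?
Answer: -137436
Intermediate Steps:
W(u, S) = -3*u
F(Q) = 38 + Q (F(Q) = (-3*(-8) + 14) + Q = (24 + 14) + Q = 38 + Q)
F(680) - 138154 = (38 + 680) - 138154 = 718 - 138154 = -137436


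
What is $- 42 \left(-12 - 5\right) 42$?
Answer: $29988$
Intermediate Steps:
$- 42 \left(-12 - 5\right) 42 = \left(-42\right) \left(-17\right) 42 = 714 \cdot 42 = 29988$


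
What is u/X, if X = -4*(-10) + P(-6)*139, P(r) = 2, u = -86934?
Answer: -14489/53 ≈ -273.38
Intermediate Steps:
X = 318 (X = -4*(-10) + 2*139 = 40 + 278 = 318)
u/X = -86934/318 = -86934*1/318 = -14489/53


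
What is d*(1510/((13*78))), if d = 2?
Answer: 1510/507 ≈ 2.9783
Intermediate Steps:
d*(1510/((13*78))) = 2*(1510/((13*78))) = 2*(1510/1014) = 2*(1510*(1/1014)) = 2*(755/507) = 1510/507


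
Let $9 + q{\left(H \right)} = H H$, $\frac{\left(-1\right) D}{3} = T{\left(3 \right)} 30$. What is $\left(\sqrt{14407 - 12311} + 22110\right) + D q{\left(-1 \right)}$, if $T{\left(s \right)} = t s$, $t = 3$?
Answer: $28590 + 4 \sqrt{131} \approx 28636.0$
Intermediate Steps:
$T{\left(s \right)} = 3 s$
$D = -810$ ($D = - 3 \cdot 3 \cdot 3 \cdot 30 = - 3 \cdot 9 \cdot 30 = \left(-3\right) 270 = -810$)
$q{\left(H \right)} = -9 + H^{2}$ ($q{\left(H \right)} = -9 + H H = -9 + H^{2}$)
$\left(\sqrt{14407 - 12311} + 22110\right) + D q{\left(-1 \right)} = \left(\sqrt{14407 - 12311} + 22110\right) - 810 \left(-9 + \left(-1\right)^{2}\right) = \left(\sqrt{2096} + 22110\right) - 810 \left(-9 + 1\right) = \left(4 \sqrt{131} + 22110\right) - -6480 = \left(22110 + 4 \sqrt{131}\right) + 6480 = 28590 + 4 \sqrt{131}$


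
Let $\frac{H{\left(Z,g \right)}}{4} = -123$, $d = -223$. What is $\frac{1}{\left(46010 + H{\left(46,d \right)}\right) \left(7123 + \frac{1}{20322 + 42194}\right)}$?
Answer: $\frac{31258}{10134616132971} \approx 3.0843 \cdot 10^{-9}$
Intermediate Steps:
$H{\left(Z,g \right)} = -492$ ($H{\left(Z,g \right)} = 4 \left(-123\right) = -492$)
$\frac{1}{\left(46010 + H{\left(46,d \right)}\right) \left(7123 + \frac{1}{20322 + 42194}\right)} = \frac{1}{\left(46010 - 492\right) \left(7123 + \frac{1}{20322 + 42194}\right)} = \frac{1}{45518 \left(7123 + \frac{1}{62516}\right)} = \frac{1}{45518 \cdot \frac{445301469}{62516}} = \frac{1}{\frac{10134616132971}{31258}} = \frac{31258}{10134616132971}$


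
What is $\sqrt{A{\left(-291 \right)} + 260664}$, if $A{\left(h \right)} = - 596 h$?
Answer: $10 \sqrt{4341} \approx 658.86$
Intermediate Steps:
$\sqrt{A{\left(-291 \right)} + 260664} = \sqrt{\left(-596\right) \left(-291\right) + 260664} = \sqrt{173436 + 260664} = \sqrt{434100} = 10 \sqrt{4341}$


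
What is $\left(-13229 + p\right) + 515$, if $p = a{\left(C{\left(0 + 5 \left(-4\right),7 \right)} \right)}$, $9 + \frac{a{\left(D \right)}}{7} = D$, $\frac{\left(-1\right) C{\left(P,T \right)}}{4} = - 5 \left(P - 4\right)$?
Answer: $-16137$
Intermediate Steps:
$C{\left(P,T \right)} = -80 + 20 P$ ($C{\left(P,T \right)} = - 4 \left(- 5 \left(P - 4\right)\right) = - 4 \left(- 5 \left(-4 + P\right)\right) = - 4 \left(20 - 5 P\right) = -80 + 20 P$)
$a{\left(D \right)} = -63 + 7 D$
$p = -3423$ ($p = -63 + 7 \left(-80 + 20 \left(0 + 5 \left(-4\right)\right)\right) = -63 + 7 \left(-80 + 20 \left(0 - 20\right)\right) = -63 + 7 \left(-80 + 20 \left(-20\right)\right) = -63 + 7 \left(-80 - 400\right) = -63 + 7 \left(-480\right) = -63 - 3360 = -3423$)
$\left(-13229 + p\right) + 515 = \left(-13229 - 3423\right) + 515 = -16652 + 515 = -16137$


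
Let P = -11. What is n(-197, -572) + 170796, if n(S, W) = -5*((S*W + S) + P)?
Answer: -391584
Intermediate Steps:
n(S, W) = 55 - 5*S - 5*S*W (n(S, W) = -5*((S*W + S) - 11) = -5*((S + S*W) - 11) = -5*(-11 + S + S*W) = 55 - 5*S - 5*S*W)
n(-197, -572) + 170796 = (55 - 5*(-197) - 5*(-197)*(-572)) + 170796 = (55 + 985 - 563420) + 170796 = -562380 + 170796 = -391584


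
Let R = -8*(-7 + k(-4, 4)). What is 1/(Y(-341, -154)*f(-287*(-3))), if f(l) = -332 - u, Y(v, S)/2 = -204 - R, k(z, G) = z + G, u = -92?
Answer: 1/124800 ≈ 8.0128e-6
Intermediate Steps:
k(z, G) = G + z
R = 56 (R = -8*(-7 + (4 - 4)) = -8*(-7 + 0) = -8*(-7) = 56)
Y(v, S) = -520 (Y(v, S) = 2*(-204 - 1*56) = 2*(-204 - 56) = 2*(-260) = -520)
f(l) = -240 (f(l) = -332 - 1*(-92) = -332 + 92 = -240)
1/(Y(-341, -154)*f(-287*(-3))) = 1/(-520*(-240)) = -1/520*(-1/240) = 1/124800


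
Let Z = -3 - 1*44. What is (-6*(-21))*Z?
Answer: -5922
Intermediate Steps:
Z = -47 (Z = -3 - 44 = -47)
(-6*(-21))*Z = -6*(-21)*(-47) = 126*(-47) = -5922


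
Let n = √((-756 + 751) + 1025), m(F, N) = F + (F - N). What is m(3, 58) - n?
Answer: -52 - 2*√255 ≈ -83.938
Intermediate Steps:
m(F, N) = -N + 2*F
n = 2*√255 (n = √(-5 + 1025) = √1020 = 2*√255 ≈ 31.937)
m(3, 58) - n = (-1*58 + 2*3) - 2*√255 = (-58 + 6) - 2*√255 = -52 - 2*√255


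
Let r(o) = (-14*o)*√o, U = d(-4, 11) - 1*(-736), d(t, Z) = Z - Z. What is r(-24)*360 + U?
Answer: 736 + 241920*I*√6 ≈ 736.0 + 5.9258e+5*I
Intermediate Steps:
d(t, Z) = 0
U = 736 (U = 0 - 1*(-736) = 0 + 736 = 736)
r(o) = -14*o^(3/2)
r(-24)*360 + U = -(-672)*I*√6*360 + 736 = (672*I*√6)*360 + 736 = 241920*I*√6 + 736 = 736 + 241920*I*√6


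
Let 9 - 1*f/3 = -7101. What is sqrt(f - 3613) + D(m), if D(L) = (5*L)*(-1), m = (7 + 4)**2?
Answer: -605 + sqrt(17717) ≈ -471.89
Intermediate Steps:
f = 21330 (f = 27 - 3*(-7101) = 27 + 21303 = 21330)
m = 121 (m = 11**2 = 121)
D(L) = -5*L
sqrt(f - 3613) + D(m) = sqrt(21330 - 3613) - 5*121 = sqrt(17717) - 605 = -605 + sqrt(17717)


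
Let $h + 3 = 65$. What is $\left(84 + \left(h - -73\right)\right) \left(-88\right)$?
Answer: $-19272$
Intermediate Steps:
$h = 62$ ($h = -3 + 65 = 62$)
$\left(84 + \left(h - -73\right)\right) \left(-88\right) = \left(84 + \left(62 - -73\right)\right) \left(-88\right) = \left(84 + \left(62 + 73\right)\right) \left(-88\right) = \left(84 + 135\right) \left(-88\right) = 219 \left(-88\right) = -19272$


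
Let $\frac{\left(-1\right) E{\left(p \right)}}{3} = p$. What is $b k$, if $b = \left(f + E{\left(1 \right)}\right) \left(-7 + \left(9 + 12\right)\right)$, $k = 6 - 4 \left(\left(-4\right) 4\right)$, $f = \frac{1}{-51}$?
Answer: $- \frac{150920}{51} \approx -2959.2$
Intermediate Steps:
$E{\left(p \right)} = - 3 p$
$f = - \frac{1}{51} \approx -0.019608$
$k = 70$ ($k = 6 - -64 = 6 + 64 = 70$)
$b = - \frac{2156}{51}$ ($b = \left(- \frac{1}{51} - 3\right) \left(-7 + \left(9 + 12\right)\right) = \left(- \frac{1}{51} - 3\right) \left(-7 + 21\right) = \left(- \frac{154}{51}\right) 14 = - \frac{2156}{51} \approx -42.275$)
$b k = \left(- \frac{2156}{51}\right) 70 = - \frac{150920}{51}$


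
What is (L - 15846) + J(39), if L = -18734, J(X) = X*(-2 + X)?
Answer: -33137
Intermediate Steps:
(L - 15846) + J(39) = (-18734 - 15846) + 39*(-2 + 39) = -34580 + 39*37 = -34580 + 1443 = -33137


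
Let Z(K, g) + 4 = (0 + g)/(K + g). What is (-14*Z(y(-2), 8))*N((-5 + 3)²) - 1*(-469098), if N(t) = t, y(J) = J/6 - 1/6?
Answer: 7038934/15 ≈ 4.6926e+5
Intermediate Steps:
y(J) = -⅙ + J/6 (y(J) = J*(⅙) - 1*⅙ = J/6 - ⅙ = -⅙ + J/6)
Z(K, g) = -4 + g/(K + g) (Z(K, g) = -4 + (0 + g)/(K + g) = -4 + g/(K + g))
(-14*Z(y(-2), 8))*N((-5 + 3)²) - 1*(-469098) = (-14*(-4*(-⅙ + (⅙)*(-2)) - 3*8)/((-⅙ + (⅙)*(-2)) + 8))*(-5 + 3)² - 1*(-469098) = -14*(-4*(-⅙ - ⅓) - 24)/((-⅙ - ⅓) + 8)*(-2)² + 469098 = -14*(-4*(-½) - 24)/(-½ + 8)*4 + 469098 = -14*(2 - 24)/15/2*4 + 469098 = -28*(-22)/15*4 + 469098 = -14*(-44/15)*4 + 469098 = (616/15)*4 + 469098 = 2464/15 + 469098 = 7038934/15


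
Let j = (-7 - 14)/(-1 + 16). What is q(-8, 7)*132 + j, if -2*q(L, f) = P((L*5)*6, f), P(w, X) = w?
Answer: 79193/5 ≈ 15839.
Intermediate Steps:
j = -7/5 (j = -21/15 = -21*1/15 = -7/5 ≈ -1.4000)
q(L, f) = -15*L (q(L, f) = -L*5*6/2 = -5*L*6/2 = -15*L)
q(-8, 7)*132 + j = -15*(-8)*132 - 7/5 = 120*132 - 7/5 = 15840 - 7/5 = 79193/5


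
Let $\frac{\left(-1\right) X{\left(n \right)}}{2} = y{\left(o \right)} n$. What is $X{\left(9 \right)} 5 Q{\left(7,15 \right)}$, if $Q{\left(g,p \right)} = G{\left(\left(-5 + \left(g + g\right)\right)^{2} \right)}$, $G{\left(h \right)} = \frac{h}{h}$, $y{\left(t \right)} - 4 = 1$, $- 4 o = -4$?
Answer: $-450$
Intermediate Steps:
$o = 1$ ($o = \left(- \frac{1}{4}\right) \left(-4\right) = 1$)
$y{\left(t \right)} = 5$ ($y{\left(t \right)} = 4 + 1 = 5$)
$X{\left(n \right)} = - 10 n$ ($X{\left(n \right)} = - 2 \cdot 5 n = - 10 n$)
$G{\left(h \right)} = 1$
$Q{\left(g,p \right)} = 1$
$X{\left(9 \right)} 5 Q{\left(7,15 \right)} = \left(-10\right) 9 \cdot 5 \cdot 1 = \left(-90\right) 5 \cdot 1 = \left(-450\right) 1 = -450$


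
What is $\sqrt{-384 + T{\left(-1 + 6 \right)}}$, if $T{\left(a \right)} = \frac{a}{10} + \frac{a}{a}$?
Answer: $\frac{3 i \sqrt{170}}{2} \approx 19.558 i$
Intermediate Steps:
$T{\left(a \right)} = 1 + \frac{a}{10}$ ($T{\left(a \right)} = a \frac{1}{10} + 1 = \frac{a}{10} + 1 = 1 + \frac{a}{10}$)
$\sqrt{-384 + T{\left(-1 + 6 \right)}} = \sqrt{-384 + \left(1 + \frac{-1 + 6}{10}\right)} = \sqrt{-384 + \left(1 + \frac{1}{10} \cdot 5\right)} = \sqrt{-384 + \left(1 + \frac{1}{2}\right)} = \sqrt{-384 + \frac{3}{2}} = \sqrt{- \frac{765}{2}} = \frac{3 i \sqrt{170}}{2}$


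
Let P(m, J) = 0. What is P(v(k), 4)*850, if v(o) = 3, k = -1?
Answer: 0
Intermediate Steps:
P(v(k), 4)*850 = 0*850 = 0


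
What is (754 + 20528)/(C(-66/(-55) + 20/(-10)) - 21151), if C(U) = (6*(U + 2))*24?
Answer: -106410/104891 ≈ -1.0145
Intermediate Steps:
C(U) = 288 + 144*U (C(U) = (6*(2 + U))*24 = (12 + 6*U)*24 = 288 + 144*U)
(754 + 20528)/(C(-66/(-55) + 20/(-10)) - 21151) = (754 + 20528)/((288 + 144*(-66/(-55) + 20/(-10))) - 21151) = 21282/((288 + 144*(-66*(-1/55) + 20*(-⅒))) - 21151) = 21282/((288 + 144*(6/5 - 2)) - 21151) = 21282/((288 + 144*(-⅘)) - 21151) = 21282/((288 - 576/5) - 21151) = 21282/(864/5 - 21151) = 21282/(-104891/5) = 21282*(-5/104891) = -106410/104891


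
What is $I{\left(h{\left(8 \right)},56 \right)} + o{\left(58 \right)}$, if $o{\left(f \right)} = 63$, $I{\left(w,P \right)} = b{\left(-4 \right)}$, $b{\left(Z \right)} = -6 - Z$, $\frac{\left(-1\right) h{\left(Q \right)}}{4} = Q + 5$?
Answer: $61$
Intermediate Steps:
$h{\left(Q \right)} = -20 - 4 Q$ ($h{\left(Q \right)} = - 4 \left(Q + 5\right) = - 4 \left(5 + Q\right) = -20 - 4 Q$)
$I{\left(w,P \right)} = -2$ ($I{\left(w,P \right)} = -6 - -4 = -6 + 4 = -2$)
$I{\left(h{\left(8 \right)},56 \right)} + o{\left(58 \right)} = -2 + 63 = 61$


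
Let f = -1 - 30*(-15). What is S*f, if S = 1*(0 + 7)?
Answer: 3143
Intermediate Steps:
f = 449 (f = -1 + 450 = 449)
S = 7 (S = 1*7 = 7)
S*f = 7*449 = 3143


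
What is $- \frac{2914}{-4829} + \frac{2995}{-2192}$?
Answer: $- \frac{8075367}{10585168} \approx -0.76289$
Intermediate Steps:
$- \frac{2914}{-4829} + \frac{2995}{-2192} = \left(-2914\right) \left(- \frac{1}{4829}\right) + 2995 \left(- \frac{1}{2192}\right) = \frac{2914}{4829} - \frac{2995}{2192} = - \frac{8075367}{10585168}$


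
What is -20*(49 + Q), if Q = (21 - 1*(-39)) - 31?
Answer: -1560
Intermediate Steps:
Q = 29 (Q = (21 + 39) - 31 = 60 - 31 = 29)
-20*(49 + Q) = -20*(49 + 29) = -20*78 = -1560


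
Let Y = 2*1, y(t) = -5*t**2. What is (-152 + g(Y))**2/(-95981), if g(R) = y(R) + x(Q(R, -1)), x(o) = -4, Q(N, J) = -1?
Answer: -30976/95981 ≈ -0.32273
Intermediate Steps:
Y = 2
g(R) = -4 - 5*R**2 (g(R) = -5*R**2 - 4 = -4 - 5*R**2)
(-152 + g(Y))**2/(-95981) = (-152 + (-4 - 5*2**2))**2/(-95981) = (-152 + (-4 - 5*4))**2*(-1/95981) = (-152 + (-4 - 20))**2*(-1/95981) = (-152 - 24)**2*(-1/95981) = (-176)**2*(-1/95981) = 30976*(-1/95981) = -30976/95981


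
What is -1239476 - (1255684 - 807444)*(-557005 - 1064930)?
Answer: 727014904924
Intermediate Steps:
-1239476 - (1255684 - 807444)*(-557005 - 1064930) = -1239476 - 448240*(-1621935) = -1239476 - 1*(-727016144400) = -1239476 + 727016144400 = 727014904924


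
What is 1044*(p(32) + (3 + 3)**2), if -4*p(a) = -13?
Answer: 40977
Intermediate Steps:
p(a) = 13/4 (p(a) = -1/4*(-13) = 13/4)
1044*(p(32) + (3 + 3)**2) = 1044*(13/4 + (3 + 3)**2) = 1044*(13/4 + 6**2) = 1044*(13/4 + 36) = 1044*(157/4) = 40977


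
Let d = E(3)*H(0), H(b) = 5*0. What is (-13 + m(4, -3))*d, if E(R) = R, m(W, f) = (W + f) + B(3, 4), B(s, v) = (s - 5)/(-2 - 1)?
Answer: 0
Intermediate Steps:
B(s, v) = 5/3 - s/3 (B(s, v) = (-5 + s)/(-3) = (-5 + s)*(-⅓) = 5/3 - s/3)
m(W, f) = ⅔ + W + f (m(W, f) = (W + f) + (5/3 - ⅓*3) = (W + f) + (5/3 - 1) = (W + f) + ⅔ = ⅔ + W + f)
H(b) = 0
d = 0 (d = 3*0 = 0)
(-13 + m(4, -3))*d = (-13 + (⅔ + 4 - 3))*0 = (-13 + 5/3)*0 = -34/3*0 = 0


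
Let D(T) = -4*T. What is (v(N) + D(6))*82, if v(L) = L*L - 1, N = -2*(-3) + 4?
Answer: 6150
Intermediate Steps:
N = 10 (N = 6 + 4 = 10)
v(L) = -1 + L² (v(L) = L² - 1 = -1 + L²)
(v(N) + D(6))*82 = ((-1 + 10²) - 4*6)*82 = ((-1 + 100) - 24)*82 = (99 - 24)*82 = 75*82 = 6150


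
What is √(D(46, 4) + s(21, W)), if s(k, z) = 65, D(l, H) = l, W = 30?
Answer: √111 ≈ 10.536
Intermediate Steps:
√(D(46, 4) + s(21, W)) = √(46 + 65) = √111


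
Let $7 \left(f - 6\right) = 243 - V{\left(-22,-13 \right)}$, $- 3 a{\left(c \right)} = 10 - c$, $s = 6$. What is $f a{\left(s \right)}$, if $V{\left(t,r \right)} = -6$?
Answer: $- \frac{388}{7} \approx -55.429$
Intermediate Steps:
$a{\left(c \right)} = - \frac{10}{3} + \frac{c}{3}$ ($a{\left(c \right)} = - \frac{10 - c}{3} = - \frac{10}{3} + \frac{c}{3}$)
$f = \frac{291}{7}$ ($f = 6 + \frac{243 - -6}{7} = 6 + \frac{243 + 6}{7} = 6 + \frac{1}{7} \cdot 249 = 6 + \frac{249}{7} = \frac{291}{7} \approx 41.571$)
$f a{\left(s \right)} = \frac{291 \left(- \frac{10}{3} + \frac{1}{3} \cdot 6\right)}{7} = \frac{291 \left(- \frac{10}{3} + 2\right)}{7} = \frac{291}{7} \left(- \frac{4}{3}\right) = - \frac{388}{7}$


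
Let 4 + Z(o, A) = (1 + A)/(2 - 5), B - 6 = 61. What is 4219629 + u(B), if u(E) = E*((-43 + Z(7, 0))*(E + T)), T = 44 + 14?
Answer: 11469637/3 ≈ 3.8232e+6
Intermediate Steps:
B = 67 (B = 6 + 61 = 67)
T = 58
Z(o, A) = -13/3 - A/3 (Z(o, A) = -4 + (1 + A)/(2 - 5) = -4 + (1 + A)/(-3) = -4 + (1 + A)*(-1/3) = -4 + (-1/3 - A/3) = -13/3 - A/3)
u(E) = E*(-8236/3 - 142*E/3) (u(E) = E*((-43 + (-13/3 - 1/3*0))*(E + 58)) = E*((-43 + (-13/3 + 0))*(58 + E)) = E*((-43 - 13/3)*(58 + E)) = E*(-142*(58 + E)/3) = E*(-8236/3 - 142*E/3))
4219629 + u(B) = 4219629 - 142/3*67*(58 + 67) = 4219629 - 142/3*67*125 = 4219629 - 1189250/3 = 11469637/3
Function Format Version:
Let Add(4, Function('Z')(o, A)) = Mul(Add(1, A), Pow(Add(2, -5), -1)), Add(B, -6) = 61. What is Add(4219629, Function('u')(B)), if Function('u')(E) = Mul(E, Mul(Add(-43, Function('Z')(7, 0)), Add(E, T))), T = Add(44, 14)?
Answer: Rational(11469637, 3) ≈ 3.8232e+6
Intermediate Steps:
B = 67 (B = Add(6, 61) = 67)
T = 58
Function('Z')(o, A) = Add(Rational(-13, 3), Mul(Rational(-1, 3), A)) (Function('Z')(o, A) = Add(-4, Mul(Add(1, A), Pow(Add(2, -5), -1))) = Add(-4, Mul(Add(1, A), Pow(-3, -1))) = Add(-4, Mul(Add(1, A), Rational(-1, 3))) = Add(-4, Add(Rational(-1, 3), Mul(Rational(-1, 3), A))) = Add(Rational(-13, 3), Mul(Rational(-1, 3), A)))
Function('u')(E) = Mul(E, Add(Rational(-8236, 3), Mul(Rational(-142, 3), E))) (Function('u')(E) = Mul(E, Mul(Add(-43, Add(Rational(-13, 3), Mul(Rational(-1, 3), 0))), Add(E, 58))) = Mul(E, Mul(Add(-43, Add(Rational(-13, 3), 0)), Add(58, E))) = Mul(E, Mul(Add(-43, Rational(-13, 3)), Add(58, E))) = Mul(E, Mul(Rational(-142, 3), Add(58, E))) = Mul(E, Add(Rational(-8236, 3), Mul(Rational(-142, 3), E))))
Add(4219629, Function('u')(B)) = Add(4219629, Mul(Rational(-142, 3), 67, Add(58, 67))) = Add(4219629, Mul(Rational(-142, 3), 67, 125)) = Add(4219629, Rational(-1189250, 3)) = Rational(11469637, 3)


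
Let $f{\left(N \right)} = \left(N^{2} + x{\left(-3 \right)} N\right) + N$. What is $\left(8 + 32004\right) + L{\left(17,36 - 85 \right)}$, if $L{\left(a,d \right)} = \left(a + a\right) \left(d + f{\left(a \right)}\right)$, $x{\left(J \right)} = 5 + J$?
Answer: $41906$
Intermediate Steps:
$f{\left(N \right)} = N^{2} + 3 N$ ($f{\left(N \right)} = \left(N^{2} + \left(5 - 3\right) N\right) + N = \left(N^{2} + 2 N\right) + N = N^{2} + 3 N$)
$L{\left(a,d \right)} = 2 a \left(d + a \left(3 + a\right)\right)$ ($L{\left(a,d \right)} = \left(a + a\right) \left(d + a \left(3 + a\right)\right) = 2 a \left(d + a \left(3 + a\right)\right)$)
$\left(8 + 32004\right) + L{\left(17,36 - 85 \right)} = \left(8 + 32004\right) + 2 \cdot 17 \left(\left(36 - 85\right) + 17 \left(3 + 17\right)\right) = 32012 + 2 \cdot 17 \left(-49 + 17 \cdot 20\right) = 32012 + 2 \cdot 17 \left(-49 + 340\right) = 32012 + 2 \cdot 17 \cdot 291 = 32012 + 9894 = 41906$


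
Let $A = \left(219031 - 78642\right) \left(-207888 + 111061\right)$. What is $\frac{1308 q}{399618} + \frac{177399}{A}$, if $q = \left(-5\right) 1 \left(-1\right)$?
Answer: $\frac{14805040510673}{905364264156909} \approx 0.016353$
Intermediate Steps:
$A = -13593445703$ ($A = 140389 \left(-96827\right) = -13593445703$)
$q = 5$ ($q = \left(-5\right) \left(-1\right) = 5$)
$\frac{1308 q}{399618} + \frac{177399}{A} = \frac{1308 \cdot 5}{399618} + \frac{177399}{-13593445703} = 6540 \cdot \frac{1}{399618} + 177399 \left(- \frac{1}{13593445703}\right) = \frac{1090}{66603} - \frac{177399}{13593445703} = \frac{14805040510673}{905364264156909}$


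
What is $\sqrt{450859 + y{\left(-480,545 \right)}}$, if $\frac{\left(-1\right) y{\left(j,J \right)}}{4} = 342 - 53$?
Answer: $3 \sqrt{49967} \approx 670.6$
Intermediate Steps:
$y{\left(j,J \right)} = -1156$ ($y{\left(j,J \right)} = - 4 \left(342 - 53\right) = \left(-4\right) 289 = -1156$)
$\sqrt{450859 + y{\left(-480,545 \right)}} = \sqrt{450859 - 1156} = \sqrt{449703} = 3 \sqrt{49967}$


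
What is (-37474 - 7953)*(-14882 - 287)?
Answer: 689082163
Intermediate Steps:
(-37474 - 7953)*(-14882 - 287) = -45427*(-15169) = 689082163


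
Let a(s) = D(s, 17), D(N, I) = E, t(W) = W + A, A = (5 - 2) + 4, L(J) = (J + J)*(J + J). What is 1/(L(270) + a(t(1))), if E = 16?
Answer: 1/291616 ≈ 3.4292e-6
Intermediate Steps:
L(J) = 4*J² (L(J) = (2*J)*(2*J) = 4*J²)
A = 7 (A = 3 + 4 = 7)
t(W) = 7 + W (t(W) = W + 7 = 7 + W)
D(N, I) = 16
a(s) = 16
1/(L(270) + a(t(1))) = 1/(4*270² + 16) = 1/(4*72900 + 16) = 1/(291600 + 16) = 1/291616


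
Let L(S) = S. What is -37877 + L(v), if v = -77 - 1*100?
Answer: -38054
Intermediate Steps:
v = -177 (v = -77 - 100 = -177)
-37877 + L(v) = -37877 - 177 = -38054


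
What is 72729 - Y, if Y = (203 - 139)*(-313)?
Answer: 92761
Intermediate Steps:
Y = -20032 (Y = 64*(-313) = -20032)
72729 - Y = 72729 - 1*(-20032) = 72729 + 20032 = 92761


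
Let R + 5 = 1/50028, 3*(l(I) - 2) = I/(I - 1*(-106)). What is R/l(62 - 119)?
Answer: -12256811/3952212 ≈ -3.1013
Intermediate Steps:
l(I) = 2 + I/(3*(106 + I)) (l(I) = 2 + (I/(I - 1*(-106)))/3 = 2 + (I/(I + 106))/3 = 2 + (I/(106 + I))/3 = 2 + I/(3*(106 + I)))
R = -250139/50028 (R = -5 + 1/50028 = -250139/50028 ≈ -5.0000)
R/l(62 - 119) = -250139*3*(106 + (62 - 119))/(636 + 7*(62 - 119))/50028 = -250139*3*(106 - 57)/(636 + 7*(-57))/50028 = -250139*147/(636 - 399)/50028 = -250139/(50028*((1/3)*(1/49)*237)) = -250139/(50028*79/49) = -250139/50028*49/79 = -12256811/3952212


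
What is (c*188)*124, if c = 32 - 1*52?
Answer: -466240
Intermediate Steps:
c = -20 (c = 32 - 52 = -20)
(c*188)*124 = -20*188*124 = -3760*124 = -466240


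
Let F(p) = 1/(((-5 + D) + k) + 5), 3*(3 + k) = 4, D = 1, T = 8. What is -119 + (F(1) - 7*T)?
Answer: -353/2 ≈ -176.50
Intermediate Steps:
k = -5/3 (k = -3 + (⅓)*4 = -3 + 4/3 = -5/3 ≈ -1.6667)
F(p) = -3/2 (F(p) = 1/(((-5 + 1) - 5/3) + 5) = 1/((-4 - 5/3) + 5) = 1/(-17/3 + 5) = 1/(-⅔) = -3/2)
-119 + (F(1) - 7*T) = -119 + (-3/2 - 7*8) = -119 + (-3/2 - 56) = -119 - 115/2 = -353/2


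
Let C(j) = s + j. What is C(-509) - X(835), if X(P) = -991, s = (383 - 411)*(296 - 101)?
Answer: -4978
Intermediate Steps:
s = -5460 (s = -28*195 = -5460)
C(j) = -5460 + j
C(-509) - X(835) = (-5460 - 509) - 1*(-991) = -5969 + 991 = -4978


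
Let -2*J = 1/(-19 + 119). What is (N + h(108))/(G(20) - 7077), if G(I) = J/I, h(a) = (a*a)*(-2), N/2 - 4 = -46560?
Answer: 465760000/28308001 ≈ 16.453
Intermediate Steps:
N = -93112 (N = 8 + 2*(-46560) = 8 - 93120 = -93112)
J = -1/200 (J = -1/(2*(-19 + 119)) = -1/2/100 = -1/2*1/100 = -1/200 ≈ -0.0050000)
h(a) = -2*a**2 (h(a) = a**2*(-2) = -2*a**2)
G(I) = -1/(200*I)
(N + h(108))/(G(20) - 7077) = (-93112 - 2*108**2)/(-1/200/20 - 7077) = (-93112 - 2*11664)/(-1/200*1/20 - 7077) = (-93112 - 23328)/(-1/4000 - 7077) = -116440/(-28308001/4000) = -116440*(-4000/28308001) = 465760000/28308001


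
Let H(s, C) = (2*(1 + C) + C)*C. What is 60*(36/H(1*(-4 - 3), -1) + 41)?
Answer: 4620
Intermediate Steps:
H(s, C) = C*(2 + 3*C) (H(s, C) = ((2 + 2*C) + C)*C = (2 + 3*C)*C = C*(2 + 3*C))
60*(36/H(1*(-4 - 3), -1) + 41) = 60*(36/((-(2 + 3*(-1)))) + 41) = 60*(36/((-(2 - 3))) + 41) = 60*(36/((-1*(-1))) + 41) = 60*(36/1 + 41) = 60*(36*1 + 41) = 60*(36 + 41) = 60*77 = 4620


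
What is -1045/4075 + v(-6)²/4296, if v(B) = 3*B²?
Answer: 358679/145885 ≈ 2.4586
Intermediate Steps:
-1045/4075 + v(-6)²/4296 = -1045/4075 + (3*(-6)²)²/4296 = -1045*1/4075 + (3*36)²*(1/4296) = -209/815 + 108²*(1/4296) = -209/815 + 11664*(1/4296) = -209/815 + 486/179 = 358679/145885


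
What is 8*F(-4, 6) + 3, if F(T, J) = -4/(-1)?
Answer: 35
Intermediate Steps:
F(T, J) = 4 (F(T, J) = -4*(-1) = 4)
8*F(-4, 6) + 3 = 8*4 + 3 = 32 + 3 = 35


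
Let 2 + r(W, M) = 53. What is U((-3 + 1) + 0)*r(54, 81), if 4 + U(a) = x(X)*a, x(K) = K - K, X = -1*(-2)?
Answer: -204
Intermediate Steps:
r(W, M) = 51 (r(W, M) = -2 + 53 = 51)
X = 2
x(K) = 0
U(a) = -4 (U(a) = -4 + 0*a = -4 + 0 = -4)
U((-3 + 1) + 0)*r(54, 81) = -4*51 = -204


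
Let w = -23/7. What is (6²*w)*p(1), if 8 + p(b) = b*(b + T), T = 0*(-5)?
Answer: 828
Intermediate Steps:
w = -23/7 (w = -23*⅐ = -23/7 ≈ -3.2857)
T = 0
p(b) = -8 + b² (p(b) = -8 + b*(b + 0) = -8 + b*b = -8 + b²)
(6²*w)*p(1) = (6²*(-23/7))*(-8 + 1²) = (36*(-23/7))*(-8 + 1) = -828/7*(-7) = 828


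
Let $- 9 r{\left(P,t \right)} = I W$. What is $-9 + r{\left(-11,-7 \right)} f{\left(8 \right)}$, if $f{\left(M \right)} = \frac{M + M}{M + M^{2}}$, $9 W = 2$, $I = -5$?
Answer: $- \frac{6541}{729} \approx -8.9726$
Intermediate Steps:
$W = \frac{2}{9}$ ($W = \frac{1}{9} \cdot 2 = \frac{2}{9} \approx 0.22222$)
$f{\left(M \right)} = \frac{2 M}{M + M^{2}}$
$r{\left(P,t \right)} = \frac{10}{81}$ ($r{\left(P,t \right)} = - \frac{\left(-5\right) \frac{2}{9}}{9} = \left(- \frac{1}{9}\right) \left(- \frac{10}{9}\right) = \frac{10}{81}$)
$-9 + r{\left(-11,-7 \right)} f{\left(8 \right)} = -9 + \frac{10 \frac{2}{1 + 8}}{81} = -9 + \frac{10 \cdot \frac{2}{9}}{81} = -9 + \frac{10 \cdot 2 \cdot \frac{1}{9}}{81} = -9 + \frac{10}{81} \cdot \frac{2}{9} = -9 + \frac{20}{729} = - \frac{6541}{729}$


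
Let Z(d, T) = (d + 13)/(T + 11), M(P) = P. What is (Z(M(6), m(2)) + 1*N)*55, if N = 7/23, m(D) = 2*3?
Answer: 30580/391 ≈ 78.210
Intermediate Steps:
m(D) = 6
N = 7/23 (N = 7*(1/23) = 7/23 ≈ 0.30435)
Z(d, T) = (13 + d)/(11 + T)
(Z(M(6), m(2)) + 1*N)*55 = ((13 + 6)/(11 + 6) + 1*(7/23))*55 = (19/17 + 7/23)*55 = (556/391)*55 = 30580/391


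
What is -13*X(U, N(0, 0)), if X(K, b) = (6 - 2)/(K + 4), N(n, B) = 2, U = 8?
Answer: -13/3 ≈ -4.3333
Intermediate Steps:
X(K, b) = 4/(4 + K)
-13*X(U, N(0, 0)) = -52/(4 + 8) = -52/12 = -13*1/3 = -13/3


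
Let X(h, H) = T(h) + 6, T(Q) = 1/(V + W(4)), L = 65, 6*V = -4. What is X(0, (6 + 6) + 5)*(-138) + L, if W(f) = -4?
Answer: -5134/7 ≈ -733.43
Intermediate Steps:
V = -2/3 (V = (1/6)*(-4) = -2/3 ≈ -0.66667)
T(Q) = -3/14 (T(Q) = 1/(-2/3 - 4) = 1/(-14/3) = -3/14)
X(h, H) = 81/14 (X(h, H) = -3/14 + 6 = 81/14)
X(0, (6 + 6) + 5)*(-138) + L = (81/14)*(-138) + 65 = -5589/7 + 65 = -5134/7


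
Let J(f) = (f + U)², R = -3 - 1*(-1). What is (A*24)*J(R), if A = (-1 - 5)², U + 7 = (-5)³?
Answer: 15513984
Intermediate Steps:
U = -132 (U = -7 + (-5)³ = -7 - 125 = -132)
A = 36 (A = (-6)² = 36)
R = -2 (R = -3 + 1 = -2)
J(f) = (-132 + f)² (J(f) = (f - 132)² = (-132 + f)²)
(A*24)*J(R) = (36*24)*(-132 - 2)² = 864*(-134)² = 864*17956 = 15513984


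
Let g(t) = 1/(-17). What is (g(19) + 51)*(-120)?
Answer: -103920/17 ≈ -6112.9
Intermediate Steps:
g(t) = -1/17
(g(19) + 51)*(-120) = (-1/17 + 51)*(-120) = (866/17)*(-120) = -103920/17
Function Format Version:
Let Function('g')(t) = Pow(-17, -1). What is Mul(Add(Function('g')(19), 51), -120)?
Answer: Rational(-103920, 17) ≈ -6112.9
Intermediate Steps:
Function('g')(t) = Rational(-1, 17)
Mul(Add(Function('g')(19), 51), -120) = Mul(Add(Rational(-1, 17), 51), -120) = Mul(Rational(866, 17), -120) = Rational(-103920, 17)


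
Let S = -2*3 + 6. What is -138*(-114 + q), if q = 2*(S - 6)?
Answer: 17388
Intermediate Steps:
S = 0 (S = -6 + 6 = 0)
q = -12 (q = 2*(0 - 6) = 2*(-6) = -12)
-138*(-114 + q) = -138*(-114 - 12) = -138*(-126) = 17388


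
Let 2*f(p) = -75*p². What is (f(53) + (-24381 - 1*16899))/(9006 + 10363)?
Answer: -293235/38738 ≈ -7.5697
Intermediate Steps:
f(p) = -75*p²/2 (f(p) = (-75*p²)/2 = -75*p²/2)
(f(53) + (-24381 - 1*16899))/(9006 + 10363) = (-75/2*53² + (-24381 - 1*16899))/(9006 + 10363) = (-75/2*2809 + (-24381 - 16899))/19369 = (-210675/2 - 41280)*(1/19369) = -293235/2*1/19369 = -293235/38738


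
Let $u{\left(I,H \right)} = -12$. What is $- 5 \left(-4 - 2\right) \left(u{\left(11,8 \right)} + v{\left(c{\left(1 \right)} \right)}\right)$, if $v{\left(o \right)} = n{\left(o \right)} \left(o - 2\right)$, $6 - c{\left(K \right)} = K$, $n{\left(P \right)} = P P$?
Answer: $1890$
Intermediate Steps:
$n{\left(P \right)} = P^{2}$
$c{\left(K \right)} = 6 - K$
$v{\left(o \right)} = o^{2} \left(-2 + o\right)$ ($v{\left(o \right)} = o^{2} \left(o - 2\right) = o^{2} \left(-2 + o\right)$)
$- 5 \left(-4 - 2\right) \left(u{\left(11,8 \right)} + v{\left(c{\left(1 \right)} \right)}\right) = - 5 \left(-4 - 2\right) \left(-12 + \left(6 - 1\right)^{2} \left(-2 + \left(6 - 1\right)\right)\right) = \left(-5\right) \left(-6\right) \left(-12 + \left(6 - 1\right)^{2} \left(-2 + \left(6 - 1\right)\right)\right) = 30 \left(-12 + 5^{2} \left(-2 + 5\right)\right) = 30 \left(-12 + 25 \cdot 3\right) = 30 \left(-12 + 75\right) = 30 \cdot 63 = 1890$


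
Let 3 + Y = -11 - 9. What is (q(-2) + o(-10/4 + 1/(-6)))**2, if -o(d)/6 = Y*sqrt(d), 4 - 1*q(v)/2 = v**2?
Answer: -50784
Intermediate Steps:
Y = -23 (Y = -3 + (-11 - 9) = -3 - 20 = -23)
q(v) = 8 - 2*v**2
o(d) = 138*sqrt(d) (o(d) = -(-138)*sqrt(d) = 138*sqrt(d))
(q(-2) + o(-10/4 + 1/(-6)))**2 = ((8 - 2*(-2)**2) + 138*sqrt(-10/4 + 1/(-6)))**2 = ((8 - 2*4) + 138*sqrt(-10*1/4 + 1*(-1/6)))**2 = ((8 - 8) + 138*sqrt(-5/2 - 1/6))**2 = (0 + 138*sqrt(-8/3))**2 = (0 + 138*(2*I*sqrt(6)/3))**2 = (0 + 92*I*sqrt(6))**2 = (92*I*sqrt(6))**2 = -50784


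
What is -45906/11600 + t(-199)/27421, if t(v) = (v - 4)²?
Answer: -390382013/159041800 ≈ -2.4546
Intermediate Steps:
t(v) = (-4 + v)²
-45906/11600 + t(-199)/27421 = -45906/11600 + (-4 - 199)²/27421 = -45906*1/11600 + (-203)²*(1/27421) = -22953/5800 + 41209*(1/27421) = -22953/5800 + 41209/27421 = -390382013/159041800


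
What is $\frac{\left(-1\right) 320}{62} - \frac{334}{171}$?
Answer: $- \frac{37714}{5301} \approx -7.1145$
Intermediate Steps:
$\frac{\left(-1\right) 320}{62} - \frac{334}{171} = \left(-320\right) \frac{1}{62} - \frac{334}{171} = - \frac{160}{31} - \frac{334}{171} = - \frac{37714}{5301}$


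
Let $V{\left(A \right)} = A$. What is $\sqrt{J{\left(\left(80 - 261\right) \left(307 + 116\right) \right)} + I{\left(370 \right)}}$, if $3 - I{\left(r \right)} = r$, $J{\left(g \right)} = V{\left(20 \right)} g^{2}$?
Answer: $\sqrt{117237859013} \approx 3.424 \cdot 10^{5}$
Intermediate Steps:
$J{\left(g \right)} = 20 g^{2}$
$I{\left(r \right)} = 3 - r$
$\sqrt{J{\left(\left(80 - 261\right) \left(307 + 116\right) \right)} + I{\left(370 \right)}} = \sqrt{20 \left(\left(80 - 261\right) \left(307 + 116\right)\right)^{2} + \left(3 - 370\right)} = \sqrt{20 \left(\left(-181\right) 423\right)^{2} + \left(3 - 370\right)} = \sqrt{20 \left(-76563\right)^{2} - 367} = \sqrt{20 \cdot 5861892969 - 367} = \sqrt{117237859380 - 367} = \sqrt{117237859013}$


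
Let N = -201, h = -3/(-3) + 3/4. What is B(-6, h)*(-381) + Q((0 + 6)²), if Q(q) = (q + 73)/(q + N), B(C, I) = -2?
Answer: 125621/165 ≈ 761.34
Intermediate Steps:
h = 7/4 (h = -3*(-⅓) + 3*(¼) = 1 + ¾ = 7/4 ≈ 1.7500)
Q(q) = (73 + q)/(-201 + q) (Q(q) = (q + 73)/(q - 201) = (73 + q)/(-201 + q))
B(-6, h)*(-381) + Q((0 + 6)²) = -2*(-381) + (73 + (0 + 6)²)/(-201 + (0 + 6)²) = 762 + (73 + 6²)/(-201 + 6²) = 762 + (73 + 36)/(-201 + 36) = 762 + 109/(-165) = 762 - 1/165*109 = 762 - 109/165 = 125621/165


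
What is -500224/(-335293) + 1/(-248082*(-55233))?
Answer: 360748730077423/241804719381582 ≈ 1.4919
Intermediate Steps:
-500224/(-335293) + 1/(-248082*(-55233)) = -500224*(-1/335293) - 1/248082*(-1/55233) = 500224/335293 + 1/13702313106 = 360748730077423/241804719381582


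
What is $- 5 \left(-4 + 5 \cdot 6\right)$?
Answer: $-130$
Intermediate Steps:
$- 5 \left(-4 + 5 \cdot 6\right) = - 5 \left(-4 + 30\right) = \left(-5\right) 26 = -130$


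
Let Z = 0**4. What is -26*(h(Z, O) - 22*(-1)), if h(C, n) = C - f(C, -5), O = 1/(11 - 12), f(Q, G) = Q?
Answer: -572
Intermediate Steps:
O = -1 (O = 1/(-1) = -1)
Z = 0
h(C, n) = 0 (h(C, n) = C - C = 0)
-26*(h(Z, O) - 22*(-1)) = -26*(0 - 22*(-1)) = -26*(0 + 22) = -26*22 = -572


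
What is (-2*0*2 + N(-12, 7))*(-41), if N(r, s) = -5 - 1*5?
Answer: 410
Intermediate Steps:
N(r, s) = -10 (N(r, s) = -5 - 5 = -10)
(-2*0*2 + N(-12, 7))*(-41) = (-2*0*2 - 10)*(-41) = (0*2 - 10)*(-41) = (0 - 10)*(-41) = -10*(-41) = 410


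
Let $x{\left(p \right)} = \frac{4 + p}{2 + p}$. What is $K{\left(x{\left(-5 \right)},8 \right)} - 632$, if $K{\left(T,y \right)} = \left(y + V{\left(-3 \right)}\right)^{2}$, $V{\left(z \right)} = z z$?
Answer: $-343$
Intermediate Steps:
$V{\left(z \right)} = z^{2}$
$x{\left(p \right)} = \frac{4 + p}{2 + p}$
$K{\left(T,y \right)} = \left(9 + y\right)^{2}$ ($K{\left(T,y \right)} = \left(y + \left(-3\right)^{2}\right)^{2} = \left(y + 9\right)^{2} = \left(9 + y\right)^{2}$)
$K{\left(x{\left(-5 \right)},8 \right)} - 632 = \left(9 + 8\right)^{2} - 632 = 17^{2} - 632 = 289 - 632 = -343$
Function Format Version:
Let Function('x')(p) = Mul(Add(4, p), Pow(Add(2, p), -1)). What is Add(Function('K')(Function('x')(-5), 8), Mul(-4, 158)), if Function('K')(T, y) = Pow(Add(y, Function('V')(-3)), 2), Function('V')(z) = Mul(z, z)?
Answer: -343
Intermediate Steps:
Function('V')(z) = Pow(z, 2)
Function('x')(p) = Mul(Pow(Add(2, p), -1), Add(4, p))
Function('K')(T, y) = Pow(Add(9, y), 2) (Function('K')(T, y) = Pow(Add(y, Pow(-3, 2)), 2) = Pow(Add(y, 9), 2) = Pow(Add(9, y), 2))
Add(Function('K')(Function('x')(-5), 8), Mul(-4, 158)) = Add(Pow(Add(9, 8), 2), Mul(-4, 158)) = Add(Pow(17, 2), -632) = Add(289, -632) = -343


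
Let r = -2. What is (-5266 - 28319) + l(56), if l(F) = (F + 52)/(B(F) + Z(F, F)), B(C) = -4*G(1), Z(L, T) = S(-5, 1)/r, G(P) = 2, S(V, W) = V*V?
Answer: -1377201/41 ≈ -33590.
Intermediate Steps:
S(V, W) = V**2
Z(L, T) = -25/2 (Z(L, T) = (-5)**2/(-2) = 25*(-1/2) = -25/2)
B(C) = -8 (B(C) = -4*2 = -8)
l(F) = -104/41 - 2*F/41 (l(F) = (F + 52)/(-8 - 25/2) = (52 + F)/(-41/2) = (52 + F)*(-2/41) = -104/41 - 2*F/41)
(-5266 - 28319) + l(56) = (-5266 - 28319) + (-104/41 - 2/41*56) = -33585 + (-104/41 - 112/41) = -33585 - 216/41 = -1377201/41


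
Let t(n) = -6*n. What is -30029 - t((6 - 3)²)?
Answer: -29975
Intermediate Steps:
-30029 - t((6 - 3)²) = -30029 - (-6)*(6 - 3)² = -30029 - (-6)*3² = -30029 - (-6)*9 = -30029 - 1*(-54) = -30029 + 54 = -29975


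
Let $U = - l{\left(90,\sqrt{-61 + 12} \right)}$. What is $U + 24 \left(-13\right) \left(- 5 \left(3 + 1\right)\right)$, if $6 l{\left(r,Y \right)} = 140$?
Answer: $\frac{18650}{3} \approx 6216.7$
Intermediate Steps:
$l{\left(r,Y \right)} = \frac{70}{3}$ ($l{\left(r,Y \right)} = \frac{1}{6} \cdot 140 = \frac{70}{3}$)
$U = - \frac{70}{3}$ ($U = \left(-1\right) \frac{70}{3} = - \frac{70}{3} \approx -23.333$)
$U + 24 \left(-13\right) \left(- 5 \left(3 + 1\right)\right) = - \frac{70}{3} + 24 \left(-13\right) \left(- 5 \left(3 + 1\right)\right) = - \frac{70}{3} - 312 \left(\left(-5\right) 4\right) = - \frac{70}{3} - -6240 = - \frac{70}{3} + 6240 = \frac{18650}{3}$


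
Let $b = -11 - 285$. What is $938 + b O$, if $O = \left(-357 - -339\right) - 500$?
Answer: $154266$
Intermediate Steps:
$b = -296$ ($b = -11 - 285 = -296$)
$O = -518$ ($O = \left(-357 + 339\right) - 500 = -18 - 500 = -518$)
$938 + b O = 938 - -153328 = 938 + 153328 = 154266$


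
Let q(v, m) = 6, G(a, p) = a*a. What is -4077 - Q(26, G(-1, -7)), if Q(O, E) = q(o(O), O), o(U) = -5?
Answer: -4083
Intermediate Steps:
G(a, p) = a²
Q(O, E) = 6
-4077 - Q(26, G(-1, -7)) = -4077 - 1*6 = -4077 - 6 = -4083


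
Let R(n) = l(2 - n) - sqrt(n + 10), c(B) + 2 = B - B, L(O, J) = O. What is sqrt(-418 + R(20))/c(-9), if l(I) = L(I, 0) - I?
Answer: -I*sqrt(418 + sqrt(30))/2 ≈ -10.289*I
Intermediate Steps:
l(I) = 0 (l(I) = I - I = 0)
c(B) = -2 (c(B) = -2 + (B - B) = -2 + 0 = -2)
R(n) = -sqrt(10 + n) (R(n) = 0 - sqrt(n + 10) = 0 - sqrt(10 + n) = -sqrt(10 + n))
sqrt(-418 + R(20))/c(-9) = sqrt(-418 - sqrt(10 + 20))/(-2) = sqrt(-418 - sqrt(30))*(-1/2) = -sqrt(-418 - sqrt(30))/2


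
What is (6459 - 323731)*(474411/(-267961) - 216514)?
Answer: 18407417846508280/267961 ≈ 6.8694e+10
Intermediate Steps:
(6459 - 323731)*(474411/(-267961) - 216514) = -317272*(474411*(-1/267961) - 216514) = -317272*(-474411/267961 - 216514) = -317272*(-58017782365/267961) = 18407417846508280/267961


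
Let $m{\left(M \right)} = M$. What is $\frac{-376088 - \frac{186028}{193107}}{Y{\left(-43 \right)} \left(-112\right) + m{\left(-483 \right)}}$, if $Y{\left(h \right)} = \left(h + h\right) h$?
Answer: $\frac{72625411444}{80073555513} \approx 0.90698$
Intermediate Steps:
$Y{\left(h \right)} = 2 h^{2}$ ($Y{\left(h \right)} = 2 h h = 2 h^{2}$)
$\frac{-376088 - \frac{186028}{193107}}{Y{\left(-43 \right)} \left(-112\right) + m{\left(-483 \right)}} = \frac{-376088 - \frac{186028}{193107}}{2 \left(-43\right)^{2} \left(-112\right) - 483} = \frac{-376088 - \frac{186028}{193107}}{2 \cdot 1849 \left(-112\right) - 483} = \frac{-376088 - \frac{186028}{193107}}{3698 \left(-112\right) - 483} = - \frac{72625411444}{193107 \left(-414176 - 483\right)} = - \frac{72625411444}{193107 \left(-414659\right)} = \left(- \frac{72625411444}{193107}\right) \left(- \frac{1}{414659}\right) = \frac{72625411444}{80073555513}$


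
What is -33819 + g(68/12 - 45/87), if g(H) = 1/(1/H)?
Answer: -2941805/87 ≈ -33814.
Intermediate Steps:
g(H) = H
-33819 + g(68/12 - 45/87) = -33819 + (68/12 - 45/87) = -33819 + (68*(1/12) - 45*1/87) = -33819 + (17/3 - 15/29) = -33819 + 448/87 = -2941805/87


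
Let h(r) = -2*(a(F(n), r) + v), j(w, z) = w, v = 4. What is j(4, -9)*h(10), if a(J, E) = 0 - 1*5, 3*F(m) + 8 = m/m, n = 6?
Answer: 8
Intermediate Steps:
F(m) = -7/3 (F(m) = -8/3 + (m/m)/3 = -8/3 + (1/3)*1 = -8/3 + 1/3 = -7/3)
a(J, E) = -5 (a(J, E) = 0 - 5 = -5)
h(r) = 2 (h(r) = -2*(-5 + 4) = -2*(-1) = 2)
j(4, -9)*h(10) = 4*2 = 8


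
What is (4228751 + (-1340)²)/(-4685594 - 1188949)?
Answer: -2008117/1958181 ≈ -1.0255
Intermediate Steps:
(4228751 + (-1340)²)/(-4685594 - 1188949) = (4228751 + 1795600)/(-5874543) = 6024351*(-1/5874543) = -2008117/1958181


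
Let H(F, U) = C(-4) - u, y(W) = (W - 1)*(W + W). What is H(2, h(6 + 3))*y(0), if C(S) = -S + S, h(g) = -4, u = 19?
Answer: 0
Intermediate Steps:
C(S) = 0
y(W) = 2*W*(-1 + W) (y(W) = (-1 + W)*(2*W) = 2*W*(-1 + W))
H(F, U) = -19 (H(F, U) = 0 - 1*19 = 0 - 19 = -19)
H(2, h(6 + 3))*y(0) = -38*0*(-1 + 0) = -38*0*(-1) = -19*0 = 0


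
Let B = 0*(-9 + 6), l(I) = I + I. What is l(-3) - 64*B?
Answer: -6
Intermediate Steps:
l(I) = 2*I
B = 0 (B = 0*(-3) = 0)
l(-3) - 64*B = 2*(-3) - 64*0 = -6 + 0 = -6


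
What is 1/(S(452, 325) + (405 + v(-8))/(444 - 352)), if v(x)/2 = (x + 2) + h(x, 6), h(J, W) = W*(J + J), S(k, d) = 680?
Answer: 92/62761 ≈ 0.0014659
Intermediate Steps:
h(J, W) = 2*J*W (h(J, W) = W*(2*J) = 2*J*W)
v(x) = 4 + 26*x (v(x) = 2*((x + 2) + 2*x*6) = 2*((2 + x) + 12*x) = 2*(2 + 13*x) = 4 + 26*x)
1/(S(452, 325) + (405 + v(-8))/(444 - 352)) = 1/(680 + (405 + (4 + 26*(-8)))/(444 - 352)) = 1/(680 + (405 + (4 - 208))/92) = 1/(680 + (405 - 204)/92) = 1/(680 + (1/92)*201) = 1/(680 + 201/92) = 1/(62761/92) = 92/62761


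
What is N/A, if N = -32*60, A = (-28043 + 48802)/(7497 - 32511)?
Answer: 48026880/20759 ≈ 2313.5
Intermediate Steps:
A = -20759/25014 (A = 20759/(-25014) = 20759*(-1/25014) = -20759/25014 ≈ -0.82990)
N = -1920
N/A = -1920/(-20759/25014) = -1920*(-25014/20759) = 48026880/20759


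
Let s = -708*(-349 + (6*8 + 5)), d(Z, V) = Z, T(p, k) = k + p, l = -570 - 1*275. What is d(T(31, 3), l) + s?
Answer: 209602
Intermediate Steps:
l = -845 (l = -570 - 275 = -845)
s = 209568 (s = -708*(-349 + (48 + 5)) = -708*(-349 + 53) = -708*(-296) = 209568)
d(T(31, 3), l) + s = (3 + 31) + 209568 = 34 + 209568 = 209602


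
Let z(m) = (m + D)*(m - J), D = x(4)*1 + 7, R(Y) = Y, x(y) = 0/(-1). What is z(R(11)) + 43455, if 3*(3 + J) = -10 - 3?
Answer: 43785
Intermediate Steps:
x(y) = 0 (x(y) = 0*(-1) = 0)
J = -22/3 (J = -3 + (-10 - 3)/3 = -3 + (⅓)*(-13) = -3 - 13/3 = -22/3 ≈ -7.3333)
D = 7 (D = 0*1 + 7 = 0 + 7 = 7)
z(m) = (7 + m)*(22/3 + m) (z(m) = (m + 7)*(m - 1*(-22/3)) = (7 + m)*(m + 22/3) = (7 + m)*(22/3 + m))
z(R(11)) + 43455 = (154/3 + 11² + (43/3)*11) + 43455 = (154/3 + 121 + 473/3) + 43455 = 330 + 43455 = 43785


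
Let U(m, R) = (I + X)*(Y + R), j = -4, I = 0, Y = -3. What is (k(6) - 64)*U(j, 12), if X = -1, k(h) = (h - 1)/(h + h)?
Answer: 2289/4 ≈ 572.25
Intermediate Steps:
k(h) = (-1 + h)/(2*h) (k(h) = (-1 + h)/((2*h)) = (-1 + h)*(1/(2*h)) = (-1 + h)/(2*h))
U(m, R) = 3 - R (U(m, R) = (0 - 1)*(-3 + R) = -(-3 + R) = 3 - R)
(k(6) - 64)*U(j, 12) = ((½)*(-1 + 6)/6 - 64)*(3 - 1*12) = ((½)*(⅙)*5 - 64)*(3 - 12) = (5/12 - 64)*(-9) = -763/12*(-9) = 2289/4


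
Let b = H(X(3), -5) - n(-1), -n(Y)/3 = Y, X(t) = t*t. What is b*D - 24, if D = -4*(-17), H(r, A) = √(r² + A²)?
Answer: -228 + 68*√106 ≈ 472.10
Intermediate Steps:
X(t) = t²
n(Y) = -3*Y
H(r, A) = √(A² + r²)
D = 68
b = -3 + √106 (b = √((-5)² + (3²)²) - (-3)*(-1) = √(25 + 9²) - 1*3 = √(25 + 81) - 3 = √106 - 3 = -3 + √106 ≈ 7.2956)
b*D - 24 = (-3 + √106)*68 - 24 = (-204 + 68*√106) - 24 = -228 + 68*√106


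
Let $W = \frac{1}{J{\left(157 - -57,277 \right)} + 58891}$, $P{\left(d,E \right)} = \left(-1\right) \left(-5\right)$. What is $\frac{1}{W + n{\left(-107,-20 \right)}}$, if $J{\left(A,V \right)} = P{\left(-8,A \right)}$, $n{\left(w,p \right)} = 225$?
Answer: $\frac{58896}{13251601} \approx 0.0044444$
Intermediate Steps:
$P{\left(d,E \right)} = 5$
$J{\left(A,V \right)} = 5$
$W = \frac{1}{58896}$ ($W = \frac{1}{5 + 58891} = \frac{1}{58896} \approx 1.6979 \cdot 10^{-5}$)
$\frac{1}{W + n{\left(-107,-20 \right)}} = \frac{1}{\frac{1}{58896} + 225} = \frac{1}{\frac{13251601}{58896}} = \frac{58896}{13251601}$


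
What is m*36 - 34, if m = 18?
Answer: 614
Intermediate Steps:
m*36 - 34 = 18*36 - 34 = 648 - 34 = 614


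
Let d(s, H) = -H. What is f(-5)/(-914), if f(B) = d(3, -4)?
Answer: -2/457 ≈ -0.0043764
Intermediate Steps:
f(B) = 4 (f(B) = -1*(-4) = 4)
f(-5)/(-914) = 4/(-914) = 4*(-1/914) = -2/457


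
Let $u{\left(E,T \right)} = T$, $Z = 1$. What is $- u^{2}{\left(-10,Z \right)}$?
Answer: $-1$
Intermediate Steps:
$- u^{2}{\left(-10,Z \right)} = - 1^{2} = \left(-1\right) 1 = -1$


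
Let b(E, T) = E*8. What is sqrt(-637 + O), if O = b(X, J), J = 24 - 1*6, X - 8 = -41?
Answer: I*sqrt(901) ≈ 30.017*I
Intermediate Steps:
X = -33 (X = 8 - 41 = -33)
J = 18 (J = 24 - 6 = 18)
b(E, T) = 8*E
O = -264 (O = 8*(-33) = -264)
sqrt(-637 + O) = sqrt(-637 - 264) = sqrt(-901) = I*sqrt(901)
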